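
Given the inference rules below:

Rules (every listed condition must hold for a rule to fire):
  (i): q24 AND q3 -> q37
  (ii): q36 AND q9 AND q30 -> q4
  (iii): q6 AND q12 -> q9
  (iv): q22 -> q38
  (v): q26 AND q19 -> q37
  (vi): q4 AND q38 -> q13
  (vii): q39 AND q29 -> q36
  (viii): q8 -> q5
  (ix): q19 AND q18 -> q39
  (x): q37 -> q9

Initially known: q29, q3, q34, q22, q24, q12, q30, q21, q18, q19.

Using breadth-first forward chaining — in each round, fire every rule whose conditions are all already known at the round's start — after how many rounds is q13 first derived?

4

Round 1: (i) [q24 AND q3 -> q37]; (iv) [q22 -> q38]; (ix) [q19 AND q18 -> q39]. New: q37, q38, q39.
Round 2: (vii) [q39 AND q29 -> q36]; (x) [q37 -> q9]. New: q36, q9.
Round 3: (ii) [q36 AND q9 AND q30 -> q4]. New: q4.
Round 4: (vi) [q4 AND q38 -> q13]. New: q13.
q13 first appears in round 4.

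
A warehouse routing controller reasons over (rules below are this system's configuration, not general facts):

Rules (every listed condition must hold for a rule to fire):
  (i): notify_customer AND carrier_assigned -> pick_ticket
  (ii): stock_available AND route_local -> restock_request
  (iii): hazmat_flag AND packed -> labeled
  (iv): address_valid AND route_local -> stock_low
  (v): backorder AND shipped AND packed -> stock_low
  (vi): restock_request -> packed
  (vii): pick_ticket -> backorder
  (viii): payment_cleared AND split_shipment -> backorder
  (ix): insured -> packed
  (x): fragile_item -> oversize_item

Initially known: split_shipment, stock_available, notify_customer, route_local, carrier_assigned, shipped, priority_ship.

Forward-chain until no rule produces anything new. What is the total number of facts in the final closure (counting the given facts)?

Round 1: (i) [notify_customer AND carrier_assigned -> pick_ticket]; (ii) [stock_available AND route_local -> restock_request]. New: pick_ticket, restock_request.
Round 2: (vi) [restock_request -> packed]; (vii) [pick_ticket -> backorder]. New: packed, backorder.
Round 3: (v) [backorder AND shipped AND packed -> stock_low]. New: stock_low.
Closure: {backorder, carrier_assigned, notify_customer, packed, pick_ticket, priority_ship, restock_request, route_local, shipped, split_shipment, stock_available, stock_low} — 12 facts.

12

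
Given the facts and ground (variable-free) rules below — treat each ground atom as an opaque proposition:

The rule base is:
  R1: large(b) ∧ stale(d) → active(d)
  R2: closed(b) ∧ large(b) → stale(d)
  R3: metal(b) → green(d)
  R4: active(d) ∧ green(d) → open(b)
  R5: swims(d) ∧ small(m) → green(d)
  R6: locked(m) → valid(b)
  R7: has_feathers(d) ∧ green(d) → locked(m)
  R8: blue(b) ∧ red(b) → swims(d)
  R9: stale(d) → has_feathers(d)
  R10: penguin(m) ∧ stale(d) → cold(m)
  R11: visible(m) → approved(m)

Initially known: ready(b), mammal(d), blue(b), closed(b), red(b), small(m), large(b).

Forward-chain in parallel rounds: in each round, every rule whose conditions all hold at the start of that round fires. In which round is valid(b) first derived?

4

Round 1 fires R2, R8, giving stale(d), swims(d).
Round 2 fires R1, R5, R9, giving active(d), green(d), has_feathers(d).
Round 3 fires R4, R7, giving open(b), locked(m).
Round 4 fires R6, giving valid(b).
valid(b) first appears in round 4.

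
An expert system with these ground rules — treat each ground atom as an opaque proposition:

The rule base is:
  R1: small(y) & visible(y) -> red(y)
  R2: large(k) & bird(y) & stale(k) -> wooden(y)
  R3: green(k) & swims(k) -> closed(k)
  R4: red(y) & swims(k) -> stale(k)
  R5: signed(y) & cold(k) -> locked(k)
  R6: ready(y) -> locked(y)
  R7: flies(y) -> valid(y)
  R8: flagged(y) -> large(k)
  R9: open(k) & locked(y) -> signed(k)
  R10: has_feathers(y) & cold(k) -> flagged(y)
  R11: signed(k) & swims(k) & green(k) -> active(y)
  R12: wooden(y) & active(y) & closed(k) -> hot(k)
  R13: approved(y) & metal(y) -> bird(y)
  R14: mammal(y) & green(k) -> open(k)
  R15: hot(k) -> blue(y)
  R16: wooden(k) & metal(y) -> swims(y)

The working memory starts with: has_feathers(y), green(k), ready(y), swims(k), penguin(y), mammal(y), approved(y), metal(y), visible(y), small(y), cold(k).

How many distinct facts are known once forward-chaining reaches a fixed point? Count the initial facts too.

Round 1: R1 [small(y) & visible(y) -> red(y)]; R3 [green(k) & swims(k) -> closed(k)]; R6 [ready(y) -> locked(y)]; R10 [has_feathers(y) & cold(k) -> flagged(y)]; R13 [approved(y) & metal(y) -> bird(y)]; R14 [mammal(y) & green(k) -> open(k)]. Adds red(y), closed(k), locked(y), flagged(y), bird(y), open(k).
Round 2: R4 [red(y) & swims(k) -> stale(k)]; R8 [flagged(y) -> large(k)]; R9 [open(k) & locked(y) -> signed(k)]. Adds stale(k), large(k), signed(k).
Round 3: R2 [large(k) & bird(y) & stale(k) -> wooden(y)]; R11 [signed(k) & swims(k) & green(k) -> active(y)]. Adds wooden(y), active(y).
Round 4: R12 [wooden(y) & active(y) & closed(k) -> hot(k)]. Adds hot(k).
Round 5: R15 [hot(k) -> blue(y)]. Adds blue(y).
Closure: {active(y), approved(y), bird(y), blue(y), closed(k), cold(k), flagged(y), green(k), has_feathers(y), hot(k), large(k), locked(y), mammal(y), metal(y), open(k), penguin(y), ready(y), red(y), signed(k), small(y), stale(k), swims(k), visible(y), wooden(y)} — 24 facts.

24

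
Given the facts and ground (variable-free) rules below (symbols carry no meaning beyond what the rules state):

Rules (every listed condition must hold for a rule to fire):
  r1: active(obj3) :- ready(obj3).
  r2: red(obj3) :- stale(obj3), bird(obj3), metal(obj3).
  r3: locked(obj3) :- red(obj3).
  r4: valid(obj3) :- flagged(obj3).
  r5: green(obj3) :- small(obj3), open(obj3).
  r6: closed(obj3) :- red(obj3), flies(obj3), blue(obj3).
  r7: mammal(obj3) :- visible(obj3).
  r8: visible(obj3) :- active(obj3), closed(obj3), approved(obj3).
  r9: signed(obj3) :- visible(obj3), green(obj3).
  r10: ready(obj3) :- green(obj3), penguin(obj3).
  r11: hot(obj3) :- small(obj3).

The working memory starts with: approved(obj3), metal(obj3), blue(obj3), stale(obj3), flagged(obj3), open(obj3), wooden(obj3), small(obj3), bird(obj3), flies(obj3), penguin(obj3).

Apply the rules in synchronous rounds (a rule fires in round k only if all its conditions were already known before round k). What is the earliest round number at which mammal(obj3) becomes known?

5

Round 1: r2 [red(obj3) :- stale(obj3), bird(obj3), metal(obj3).]; r4 [valid(obj3) :- flagged(obj3).]; r5 [green(obj3) :- small(obj3), open(obj3).]; r11 [hot(obj3) :- small(obj3).]. Adds red(obj3), valid(obj3), green(obj3), hot(obj3).
Round 2: r3 [locked(obj3) :- red(obj3).]; r6 [closed(obj3) :- red(obj3), flies(obj3), blue(obj3).]; r10 [ready(obj3) :- green(obj3), penguin(obj3).]. Adds locked(obj3), closed(obj3), ready(obj3).
Round 3: r1 [active(obj3) :- ready(obj3).]. Adds active(obj3).
Round 4: r8 [visible(obj3) :- active(obj3), closed(obj3), approved(obj3).]. Adds visible(obj3).
Round 5: r7 [mammal(obj3) :- visible(obj3).]; r9 [signed(obj3) :- visible(obj3), green(obj3).]. Adds mammal(obj3), signed(obj3).
mammal(obj3) first appears in round 5.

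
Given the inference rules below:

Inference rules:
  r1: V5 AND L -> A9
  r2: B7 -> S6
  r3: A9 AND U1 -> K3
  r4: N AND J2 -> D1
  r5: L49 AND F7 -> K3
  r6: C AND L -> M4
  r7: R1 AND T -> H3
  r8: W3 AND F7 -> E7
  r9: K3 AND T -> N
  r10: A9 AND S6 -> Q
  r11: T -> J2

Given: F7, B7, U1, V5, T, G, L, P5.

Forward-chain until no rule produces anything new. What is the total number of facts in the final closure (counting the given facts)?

15

Round 1: r1 [V5 AND L -> A9]; r2 [B7 -> S6]; r11 [T -> J2]. New: A9, S6, J2.
Round 2: r3 [A9 AND U1 -> K3]; r10 [A9 AND S6 -> Q]. New: K3, Q.
Round 3: r9 [K3 AND T -> N]. New: N.
Round 4: r4 [N AND J2 -> D1]. New: D1.
Closure: {A9, B7, D1, F7, G, J2, K3, L, N, P5, Q, S6, T, U1, V5} — 15 facts.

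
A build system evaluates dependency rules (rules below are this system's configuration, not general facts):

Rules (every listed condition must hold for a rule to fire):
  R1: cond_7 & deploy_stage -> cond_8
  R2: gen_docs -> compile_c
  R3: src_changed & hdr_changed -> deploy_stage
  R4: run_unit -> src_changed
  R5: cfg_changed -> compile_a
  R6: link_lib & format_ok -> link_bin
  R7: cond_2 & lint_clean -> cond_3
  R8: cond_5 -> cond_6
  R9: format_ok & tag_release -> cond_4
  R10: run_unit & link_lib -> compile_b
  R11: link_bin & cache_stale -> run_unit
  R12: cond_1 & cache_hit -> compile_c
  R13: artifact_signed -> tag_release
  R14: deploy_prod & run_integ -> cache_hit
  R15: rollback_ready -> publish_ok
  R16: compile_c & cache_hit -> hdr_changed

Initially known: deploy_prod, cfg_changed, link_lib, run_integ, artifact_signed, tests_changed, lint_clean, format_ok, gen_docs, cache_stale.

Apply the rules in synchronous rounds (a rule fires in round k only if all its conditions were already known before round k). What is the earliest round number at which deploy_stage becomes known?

4

Round 1 fires R2, R5, R6, R13, R14, giving compile_c, compile_a, link_bin, tag_release, cache_hit.
Round 2 fires R9, R11, R16, giving cond_4, run_unit, hdr_changed.
Round 3 fires R4, R10, giving src_changed, compile_b.
Round 4 fires R3, giving deploy_stage.
deploy_stage first appears in round 4.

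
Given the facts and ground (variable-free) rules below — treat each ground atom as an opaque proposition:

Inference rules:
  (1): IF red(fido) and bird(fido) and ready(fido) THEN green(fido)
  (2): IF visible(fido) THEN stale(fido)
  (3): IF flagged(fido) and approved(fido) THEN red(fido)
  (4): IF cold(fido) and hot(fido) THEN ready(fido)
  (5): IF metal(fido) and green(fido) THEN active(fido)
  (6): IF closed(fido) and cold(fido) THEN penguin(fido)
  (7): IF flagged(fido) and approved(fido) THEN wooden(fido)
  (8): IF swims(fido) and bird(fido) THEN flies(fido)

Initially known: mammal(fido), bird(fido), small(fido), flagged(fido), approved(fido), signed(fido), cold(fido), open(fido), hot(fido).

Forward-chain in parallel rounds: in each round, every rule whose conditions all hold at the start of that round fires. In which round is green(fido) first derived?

2

[1] (3) [IF flagged(fido) and approved(fido) THEN red(fido)]; (4) [IF cold(fido) and hot(fido) THEN ready(fido)]; (7) [IF flagged(fido) and approved(fido) THEN wooden(fido)]. ⇒ new: red(fido), ready(fido), wooden(fido).
[2] (1) [IF red(fido) and bird(fido) and ready(fido) THEN green(fido)]. ⇒ new: green(fido).
green(fido) first appears in round 2.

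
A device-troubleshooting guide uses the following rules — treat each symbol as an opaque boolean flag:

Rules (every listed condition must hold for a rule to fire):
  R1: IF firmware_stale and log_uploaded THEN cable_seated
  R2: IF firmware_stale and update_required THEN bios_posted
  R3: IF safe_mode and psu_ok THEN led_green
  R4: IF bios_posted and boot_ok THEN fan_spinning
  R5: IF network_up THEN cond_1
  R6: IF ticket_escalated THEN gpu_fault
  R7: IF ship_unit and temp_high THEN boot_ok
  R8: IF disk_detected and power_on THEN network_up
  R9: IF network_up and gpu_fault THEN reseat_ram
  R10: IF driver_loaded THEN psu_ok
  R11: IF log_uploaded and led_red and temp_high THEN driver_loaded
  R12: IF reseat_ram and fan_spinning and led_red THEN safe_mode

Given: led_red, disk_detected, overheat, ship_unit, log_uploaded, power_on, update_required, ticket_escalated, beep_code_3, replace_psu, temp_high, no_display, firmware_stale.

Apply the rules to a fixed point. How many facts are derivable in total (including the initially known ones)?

25

Round 1: R1 [IF firmware_stale and log_uploaded THEN cable_seated]; R2 [IF firmware_stale and update_required THEN bios_posted]; R6 [IF ticket_escalated THEN gpu_fault]; R7 [IF ship_unit and temp_high THEN boot_ok]; R8 [IF disk_detected and power_on THEN network_up]; R11 [IF log_uploaded and led_red and temp_high THEN driver_loaded]. Adds cable_seated, bios_posted, gpu_fault, boot_ok, network_up, driver_loaded.
Round 2: R4 [IF bios_posted and boot_ok THEN fan_spinning]; R5 [IF network_up THEN cond_1]; R9 [IF network_up and gpu_fault THEN reseat_ram]; R10 [IF driver_loaded THEN psu_ok]. Adds fan_spinning, cond_1, reseat_ram, psu_ok.
Round 3: R12 [IF reseat_ram and fan_spinning and led_red THEN safe_mode]. Adds safe_mode.
Round 4: R3 [IF safe_mode and psu_ok THEN led_green]. Adds led_green.
Closure: {beep_code_3, bios_posted, boot_ok, cable_seated, cond_1, disk_detected, driver_loaded, fan_spinning, firmware_stale, gpu_fault, led_green, led_red, log_uploaded, network_up, no_display, overheat, power_on, psu_ok, replace_psu, reseat_ram, safe_mode, ship_unit, temp_high, ticket_escalated, update_required} — 25 facts.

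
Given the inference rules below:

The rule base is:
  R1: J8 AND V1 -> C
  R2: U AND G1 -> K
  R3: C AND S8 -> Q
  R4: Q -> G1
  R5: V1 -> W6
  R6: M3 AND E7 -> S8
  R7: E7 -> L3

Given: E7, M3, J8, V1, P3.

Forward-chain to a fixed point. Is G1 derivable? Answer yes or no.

yes

Round 1 fires R1, R5, R6, R7, giving C, W6, S8, L3.
Round 2 fires R3, giving Q.
Round 3 fires R4, giving G1.
G1 appears in round 3, so it is derivable.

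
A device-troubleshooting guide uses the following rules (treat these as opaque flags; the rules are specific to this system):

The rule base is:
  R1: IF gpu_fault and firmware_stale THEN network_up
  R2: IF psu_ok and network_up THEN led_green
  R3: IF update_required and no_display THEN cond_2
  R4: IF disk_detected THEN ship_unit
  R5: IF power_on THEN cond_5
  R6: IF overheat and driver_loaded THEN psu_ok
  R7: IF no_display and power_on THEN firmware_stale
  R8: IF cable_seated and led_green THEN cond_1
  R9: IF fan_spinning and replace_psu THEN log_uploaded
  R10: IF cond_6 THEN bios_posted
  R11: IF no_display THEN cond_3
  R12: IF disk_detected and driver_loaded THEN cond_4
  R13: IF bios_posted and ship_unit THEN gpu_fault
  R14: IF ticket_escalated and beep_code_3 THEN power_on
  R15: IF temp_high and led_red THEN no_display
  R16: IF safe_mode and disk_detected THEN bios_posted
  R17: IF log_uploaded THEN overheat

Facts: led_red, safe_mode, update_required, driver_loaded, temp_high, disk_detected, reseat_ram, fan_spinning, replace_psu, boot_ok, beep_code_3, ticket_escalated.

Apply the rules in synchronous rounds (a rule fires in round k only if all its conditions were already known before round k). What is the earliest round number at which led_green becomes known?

4

Round 1 fires R4, R9, R12, R14, R15, R16, giving ship_unit, log_uploaded, cond_4, power_on, no_display, bios_posted.
Round 2 fires R3, R5, R7, R11, R13, R17, giving cond_2, cond_5, firmware_stale, cond_3, gpu_fault, overheat.
Round 3 fires R1, R6, giving network_up, psu_ok.
Round 4 fires R2, giving led_green.
led_green first appears in round 4.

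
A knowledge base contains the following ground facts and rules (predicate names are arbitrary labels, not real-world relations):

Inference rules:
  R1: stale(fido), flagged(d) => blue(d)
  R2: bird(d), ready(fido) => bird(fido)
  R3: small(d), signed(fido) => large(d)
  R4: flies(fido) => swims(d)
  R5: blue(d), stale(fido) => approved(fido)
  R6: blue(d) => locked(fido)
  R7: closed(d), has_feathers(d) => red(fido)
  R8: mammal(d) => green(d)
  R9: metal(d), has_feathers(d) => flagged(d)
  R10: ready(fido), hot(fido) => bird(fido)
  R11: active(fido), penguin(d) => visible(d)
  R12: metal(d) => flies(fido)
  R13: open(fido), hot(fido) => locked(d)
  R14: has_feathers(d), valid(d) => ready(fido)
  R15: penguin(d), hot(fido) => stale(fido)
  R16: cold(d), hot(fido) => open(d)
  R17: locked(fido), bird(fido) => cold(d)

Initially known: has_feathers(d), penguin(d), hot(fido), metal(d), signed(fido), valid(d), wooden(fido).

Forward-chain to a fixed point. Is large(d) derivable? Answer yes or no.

Round 1: R9 [metal(d), has_feathers(d) => flagged(d)]; R12 [metal(d) => flies(fido)]; R14 [has_feathers(d), valid(d) => ready(fido)]; R15 [penguin(d), hot(fido) => stale(fido)]. New: flagged(d), flies(fido), ready(fido), stale(fido).
Round 2: R1 [stale(fido), flagged(d) => blue(d)]; R4 [flies(fido) => swims(d)]; R10 [ready(fido), hot(fido) => bird(fido)]. New: blue(d), swims(d), bird(fido).
Round 3: R5 [blue(d), stale(fido) => approved(fido)]; R6 [blue(d) => locked(fido)]. New: approved(fido), locked(fido).
Round 4: R17 [locked(fido), bird(fido) => cold(d)]. New: cold(d).
Round 5: R16 [cold(d), hot(fido) => open(d)]. New: open(d).
Fixed point reached. large(d) is concluded only by R3; R3 needs small(d) (never derived).

no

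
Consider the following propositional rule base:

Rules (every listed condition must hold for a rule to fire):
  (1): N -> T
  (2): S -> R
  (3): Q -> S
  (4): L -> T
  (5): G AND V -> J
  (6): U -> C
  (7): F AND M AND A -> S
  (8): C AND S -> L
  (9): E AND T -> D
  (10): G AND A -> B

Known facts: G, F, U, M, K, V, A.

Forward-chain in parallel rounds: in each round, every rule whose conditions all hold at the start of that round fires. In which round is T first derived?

Round 1 — (5), (6), (7), (10), derive J, C, S, B.
Round 2 — (2), (8), derive R, L.
Round 3 — (4), derive T.
T first appears in round 3.

3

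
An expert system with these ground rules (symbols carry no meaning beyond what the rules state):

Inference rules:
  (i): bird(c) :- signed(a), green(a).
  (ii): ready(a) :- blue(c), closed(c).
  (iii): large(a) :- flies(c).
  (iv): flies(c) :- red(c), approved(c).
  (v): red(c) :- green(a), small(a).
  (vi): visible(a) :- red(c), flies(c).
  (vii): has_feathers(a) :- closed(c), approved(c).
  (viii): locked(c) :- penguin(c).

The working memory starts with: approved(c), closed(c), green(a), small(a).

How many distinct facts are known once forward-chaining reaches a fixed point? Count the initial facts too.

Round 1 — (v), (vii), derive red(c), has_feathers(a).
Round 2 — (iv), derive flies(c).
Round 3 — (iii), (vi), derive large(a), visible(a).
Closure: {approved(c), closed(c), flies(c), green(a), has_feathers(a), large(a), red(c), small(a), visible(a)} — 9 facts.

9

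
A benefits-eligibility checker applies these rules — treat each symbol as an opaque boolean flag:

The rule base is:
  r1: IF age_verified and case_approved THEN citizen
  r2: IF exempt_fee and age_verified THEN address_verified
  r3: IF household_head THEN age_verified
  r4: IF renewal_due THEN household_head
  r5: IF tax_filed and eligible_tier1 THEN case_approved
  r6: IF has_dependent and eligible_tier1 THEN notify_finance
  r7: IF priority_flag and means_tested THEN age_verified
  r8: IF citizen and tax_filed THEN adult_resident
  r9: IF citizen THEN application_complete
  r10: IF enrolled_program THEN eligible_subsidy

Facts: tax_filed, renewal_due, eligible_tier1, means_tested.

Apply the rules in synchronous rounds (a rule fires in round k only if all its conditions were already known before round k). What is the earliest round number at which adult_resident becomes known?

4

[1] r4 [IF renewal_due THEN household_head]; r5 [IF tax_filed and eligible_tier1 THEN case_approved]. ⇒ new: household_head, case_approved.
[2] r3 [IF household_head THEN age_verified]. ⇒ new: age_verified.
[3] r1 [IF age_verified and case_approved THEN citizen]. ⇒ new: citizen.
[4] r8 [IF citizen and tax_filed THEN adult_resident]; r9 [IF citizen THEN application_complete]. ⇒ new: adult_resident, application_complete.
adult_resident first appears in round 4.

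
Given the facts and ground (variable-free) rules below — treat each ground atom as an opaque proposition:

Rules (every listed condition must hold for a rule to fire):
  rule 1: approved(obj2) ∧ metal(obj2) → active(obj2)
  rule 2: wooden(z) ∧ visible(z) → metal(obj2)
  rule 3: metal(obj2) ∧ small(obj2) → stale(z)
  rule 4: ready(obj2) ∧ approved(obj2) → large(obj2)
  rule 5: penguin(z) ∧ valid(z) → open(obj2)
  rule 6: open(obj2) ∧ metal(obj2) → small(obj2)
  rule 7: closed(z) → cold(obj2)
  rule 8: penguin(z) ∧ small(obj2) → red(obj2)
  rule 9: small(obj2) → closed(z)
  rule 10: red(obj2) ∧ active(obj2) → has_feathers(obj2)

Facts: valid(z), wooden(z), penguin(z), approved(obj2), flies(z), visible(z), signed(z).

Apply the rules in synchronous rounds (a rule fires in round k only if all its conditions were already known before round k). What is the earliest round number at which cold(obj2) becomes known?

Round 1: rule 2 [wooden(z) ∧ visible(z) → metal(obj2)]; rule 5 [penguin(z) ∧ valid(z) → open(obj2)]. Adds metal(obj2), open(obj2).
Round 2: rule 1 [approved(obj2) ∧ metal(obj2) → active(obj2)]; rule 6 [open(obj2) ∧ metal(obj2) → small(obj2)]. Adds active(obj2), small(obj2).
Round 3: rule 3 [metal(obj2) ∧ small(obj2) → stale(z)]; rule 8 [penguin(z) ∧ small(obj2) → red(obj2)]; rule 9 [small(obj2) → closed(z)]. Adds stale(z), red(obj2), closed(z).
Round 4: rule 7 [closed(z) → cold(obj2)]; rule 10 [red(obj2) ∧ active(obj2) → has_feathers(obj2)]. Adds cold(obj2), has_feathers(obj2).
cold(obj2) first appears in round 4.

4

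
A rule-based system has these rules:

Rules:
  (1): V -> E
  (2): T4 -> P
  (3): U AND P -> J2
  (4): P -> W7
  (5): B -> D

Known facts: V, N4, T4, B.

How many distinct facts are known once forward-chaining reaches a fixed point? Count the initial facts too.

8

Round 1: (1) [V -> E]; (2) [T4 -> P]; (5) [B -> D]. Adds E, P, D.
Round 2: (4) [P -> W7]. Adds W7.
Closure: {B, D, E, N4, P, T4, V, W7} — 8 facts.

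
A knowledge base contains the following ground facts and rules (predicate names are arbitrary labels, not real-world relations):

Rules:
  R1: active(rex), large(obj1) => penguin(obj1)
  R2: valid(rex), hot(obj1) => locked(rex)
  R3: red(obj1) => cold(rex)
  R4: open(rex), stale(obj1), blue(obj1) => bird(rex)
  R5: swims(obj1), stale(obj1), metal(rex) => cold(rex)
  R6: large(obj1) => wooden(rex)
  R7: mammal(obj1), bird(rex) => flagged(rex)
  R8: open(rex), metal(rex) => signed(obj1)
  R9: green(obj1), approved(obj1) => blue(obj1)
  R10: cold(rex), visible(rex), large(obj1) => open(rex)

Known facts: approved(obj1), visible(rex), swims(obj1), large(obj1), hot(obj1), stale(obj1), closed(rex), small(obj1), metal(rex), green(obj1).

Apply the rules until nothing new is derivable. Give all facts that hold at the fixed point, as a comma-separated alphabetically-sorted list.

approved(obj1), bird(rex), blue(obj1), closed(rex), cold(rex), green(obj1), hot(obj1), large(obj1), metal(rex), open(rex), signed(obj1), small(obj1), stale(obj1), swims(obj1), visible(rex), wooden(rex)

Round 1 — R5, R6, R9, derive cold(rex), wooden(rex), blue(obj1).
Round 2 — R10, derive open(rex).
Round 3 — R4, R8, derive bird(rex), signed(obj1).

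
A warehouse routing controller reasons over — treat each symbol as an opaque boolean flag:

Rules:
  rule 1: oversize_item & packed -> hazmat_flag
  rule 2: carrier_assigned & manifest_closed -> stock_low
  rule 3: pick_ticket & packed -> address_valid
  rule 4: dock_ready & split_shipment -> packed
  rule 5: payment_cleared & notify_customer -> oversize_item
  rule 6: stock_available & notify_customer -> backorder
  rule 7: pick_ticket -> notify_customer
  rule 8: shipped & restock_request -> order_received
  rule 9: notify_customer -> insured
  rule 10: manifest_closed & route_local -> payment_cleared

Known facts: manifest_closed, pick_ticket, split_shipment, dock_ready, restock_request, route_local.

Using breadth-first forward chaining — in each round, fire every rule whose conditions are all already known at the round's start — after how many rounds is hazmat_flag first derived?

Round 1: rule 4 [dock_ready & split_shipment -> packed]; rule 7 [pick_ticket -> notify_customer]; rule 10 [manifest_closed & route_local -> payment_cleared]. New: packed, notify_customer, payment_cleared.
Round 2: rule 3 [pick_ticket & packed -> address_valid]; rule 5 [payment_cleared & notify_customer -> oversize_item]; rule 9 [notify_customer -> insured]. New: address_valid, oversize_item, insured.
Round 3: rule 1 [oversize_item & packed -> hazmat_flag]. New: hazmat_flag.
hazmat_flag first appears in round 3.

3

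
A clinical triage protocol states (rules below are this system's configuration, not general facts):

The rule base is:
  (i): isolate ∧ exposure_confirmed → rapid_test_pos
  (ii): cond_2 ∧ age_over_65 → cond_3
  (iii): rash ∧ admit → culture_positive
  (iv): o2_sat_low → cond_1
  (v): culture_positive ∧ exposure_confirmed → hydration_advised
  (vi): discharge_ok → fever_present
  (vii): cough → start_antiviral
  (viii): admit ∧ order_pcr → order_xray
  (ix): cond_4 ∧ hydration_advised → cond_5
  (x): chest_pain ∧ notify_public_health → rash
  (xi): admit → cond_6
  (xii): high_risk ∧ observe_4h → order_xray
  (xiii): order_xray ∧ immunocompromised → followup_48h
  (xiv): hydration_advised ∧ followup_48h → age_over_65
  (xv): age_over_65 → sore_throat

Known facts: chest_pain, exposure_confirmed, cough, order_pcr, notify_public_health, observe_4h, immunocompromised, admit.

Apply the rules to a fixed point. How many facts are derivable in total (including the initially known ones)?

Round 1 — (vii), (viii), (x), (xi), derive start_antiviral, order_xray, rash, cond_6.
Round 2 — (iii), (xiii), derive culture_positive, followup_48h.
Round 3 — (v), derive hydration_advised.
Round 4 — (xiv), derive age_over_65.
Round 5 — (xv), derive sore_throat.
Closure: {admit, age_over_65, chest_pain, cond_6, cough, culture_positive, exposure_confirmed, followup_48h, hydration_advised, immunocompromised, notify_public_health, observe_4h, order_pcr, order_xray, rash, sore_throat, start_antiviral} — 17 facts.

17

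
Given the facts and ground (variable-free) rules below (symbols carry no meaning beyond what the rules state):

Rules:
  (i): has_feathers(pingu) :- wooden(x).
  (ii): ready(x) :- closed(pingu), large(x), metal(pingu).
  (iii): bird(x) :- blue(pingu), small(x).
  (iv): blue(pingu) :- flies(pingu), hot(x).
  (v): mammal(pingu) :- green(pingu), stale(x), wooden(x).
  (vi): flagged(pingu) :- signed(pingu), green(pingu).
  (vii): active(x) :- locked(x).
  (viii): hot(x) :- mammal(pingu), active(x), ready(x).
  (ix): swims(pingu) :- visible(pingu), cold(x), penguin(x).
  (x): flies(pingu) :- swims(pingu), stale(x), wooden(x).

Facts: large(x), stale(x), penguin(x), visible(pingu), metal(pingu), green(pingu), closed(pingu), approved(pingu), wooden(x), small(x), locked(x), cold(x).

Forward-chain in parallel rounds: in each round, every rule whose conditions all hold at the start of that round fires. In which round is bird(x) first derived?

Round 1: (i) [has_feathers(pingu) :- wooden(x).]; (ii) [ready(x) :- closed(pingu), large(x), metal(pingu).]; (v) [mammal(pingu) :- green(pingu), stale(x), wooden(x).]; (vii) [active(x) :- locked(x).]; (ix) [swims(pingu) :- visible(pingu), cold(x), penguin(x).]. New: has_feathers(pingu), ready(x), mammal(pingu), active(x), swims(pingu).
Round 2: (viii) [hot(x) :- mammal(pingu), active(x), ready(x).]; (x) [flies(pingu) :- swims(pingu), stale(x), wooden(x).]. New: hot(x), flies(pingu).
Round 3: (iv) [blue(pingu) :- flies(pingu), hot(x).]. New: blue(pingu).
Round 4: (iii) [bird(x) :- blue(pingu), small(x).]. New: bird(x).
bird(x) first appears in round 4.

4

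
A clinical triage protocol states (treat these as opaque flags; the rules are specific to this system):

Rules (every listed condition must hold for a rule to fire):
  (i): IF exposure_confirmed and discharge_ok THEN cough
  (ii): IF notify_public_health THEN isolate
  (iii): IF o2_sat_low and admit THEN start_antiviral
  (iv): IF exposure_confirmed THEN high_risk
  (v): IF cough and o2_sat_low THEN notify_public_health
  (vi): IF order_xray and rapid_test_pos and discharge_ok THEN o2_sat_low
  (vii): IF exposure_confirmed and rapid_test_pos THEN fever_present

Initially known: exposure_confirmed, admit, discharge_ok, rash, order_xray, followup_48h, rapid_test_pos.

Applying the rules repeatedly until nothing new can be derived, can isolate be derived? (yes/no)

[1] (i) [IF exposure_confirmed and discharge_ok THEN cough]; (iv) [IF exposure_confirmed THEN high_risk]; (vi) [IF order_xray and rapid_test_pos and discharge_ok THEN o2_sat_low]; (vii) [IF exposure_confirmed and rapid_test_pos THEN fever_present]. ⇒ new: cough, high_risk, o2_sat_low, fever_present.
[2] (iii) [IF o2_sat_low and admit THEN start_antiviral]; (v) [IF cough and o2_sat_low THEN notify_public_health]. ⇒ new: start_antiviral, notify_public_health.
[3] (ii) [IF notify_public_health THEN isolate]. ⇒ new: isolate.
isolate appears in round 3, so it is derivable.

yes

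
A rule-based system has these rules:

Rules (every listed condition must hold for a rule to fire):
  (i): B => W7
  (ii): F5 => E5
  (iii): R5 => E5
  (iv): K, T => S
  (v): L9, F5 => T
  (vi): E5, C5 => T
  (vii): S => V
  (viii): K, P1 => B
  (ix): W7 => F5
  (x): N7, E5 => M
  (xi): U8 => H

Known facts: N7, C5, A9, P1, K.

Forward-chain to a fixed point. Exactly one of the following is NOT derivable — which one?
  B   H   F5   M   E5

H

Round 1: (viii) [K, P1 => B]. New: B.
Round 2: (i) [B => W7]. New: W7.
Round 3: (ix) [W7 => F5]. New: F5.
Round 4: (ii) [F5 => E5]. New: E5.
Round 5: (vi) [E5, C5 => T]; (x) [N7, E5 => M]. New: T, M.
Round 6: (iv) [K, T => S]. New: S.
Round 7: (vii) [S => V]. New: V.
Derived: F5 (round 3), E5 (round 4), M (round 5), B (round 1). H never appears in any round.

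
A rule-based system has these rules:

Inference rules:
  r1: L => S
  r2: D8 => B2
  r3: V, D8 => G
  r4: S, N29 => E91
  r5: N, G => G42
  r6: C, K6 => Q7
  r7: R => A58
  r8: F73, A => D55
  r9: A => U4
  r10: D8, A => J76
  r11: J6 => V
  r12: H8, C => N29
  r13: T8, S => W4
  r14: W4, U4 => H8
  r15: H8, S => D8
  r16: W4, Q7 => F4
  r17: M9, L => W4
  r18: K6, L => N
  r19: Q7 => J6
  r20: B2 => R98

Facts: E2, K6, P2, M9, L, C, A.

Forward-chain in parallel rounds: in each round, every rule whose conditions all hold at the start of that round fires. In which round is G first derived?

4

[1] r1 [L => S]; r6 [C, K6 => Q7]; r9 [A => U4]; r17 [M9, L => W4]; r18 [K6, L => N]. ⇒ new: S, Q7, U4, W4, N.
[2] r14 [W4, U4 => H8]; r16 [W4, Q7 => F4]; r19 [Q7 => J6]. ⇒ new: H8, F4, J6.
[3] r11 [J6 => V]; r12 [H8, C => N29]; r15 [H8, S => D8]. ⇒ new: V, N29, D8.
[4] r2 [D8 => B2]; r3 [V, D8 => G]; r4 [S, N29 => E91]; r10 [D8, A => J76]. ⇒ new: B2, G, E91, J76.
G first appears in round 4.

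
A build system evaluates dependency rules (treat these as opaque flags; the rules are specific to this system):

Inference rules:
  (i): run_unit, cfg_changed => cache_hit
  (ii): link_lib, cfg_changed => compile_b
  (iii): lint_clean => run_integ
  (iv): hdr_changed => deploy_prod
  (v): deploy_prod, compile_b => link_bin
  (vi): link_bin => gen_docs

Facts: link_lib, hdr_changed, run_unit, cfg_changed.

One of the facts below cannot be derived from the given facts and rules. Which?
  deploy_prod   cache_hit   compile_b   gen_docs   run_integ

[1] (i) [run_unit, cfg_changed => cache_hit]; (ii) [link_lib, cfg_changed => compile_b]; (iv) [hdr_changed => deploy_prod]. ⇒ new: cache_hit, compile_b, deploy_prod.
[2] (v) [deploy_prod, compile_b => link_bin]. ⇒ new: link_bin.
[3] (vi) [link_bin => gen_docs]. ⇒ new: gen_docs.
Derived: gen_docs (round 3), cache_hit (round 1), compile_b (round 1), deploy_prod (round 1). run_integ never appears in any round.

run_integ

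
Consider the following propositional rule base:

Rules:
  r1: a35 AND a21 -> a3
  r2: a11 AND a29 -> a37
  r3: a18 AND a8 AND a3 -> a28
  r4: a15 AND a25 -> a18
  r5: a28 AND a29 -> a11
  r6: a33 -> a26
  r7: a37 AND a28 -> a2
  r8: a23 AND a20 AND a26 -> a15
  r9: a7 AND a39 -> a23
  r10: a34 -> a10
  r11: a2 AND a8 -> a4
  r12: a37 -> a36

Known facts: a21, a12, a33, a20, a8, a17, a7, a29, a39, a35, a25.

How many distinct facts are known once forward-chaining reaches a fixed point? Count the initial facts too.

22

Round 1: r1 [a35 AND a21 -> a3]; r6 [a33 -> a26]; r9 [a7 AND a39 -> a23]. New: a3, a26, a23.
Round 2: r8 [a23 AND a20 AND a26 -> a15]. New: a15.
Round 3: r4 [a15 AND a25 -> a18]. New: a18.
Round 4: r3 [a18 AND a8 AND a3 -> a28]. New: a28.
Round 5: r5 [a28 AND a29 -> a11]. New: a11.
Round 6: r2 [a11 AND a29 -> a37]. New: a37.
Round 7: r7 [a37 AND a28 -> a2]; r12 [a37 -> a36]. New: a2, a36.
Round 8: r11 [a2 AND a8 -> a4]. New: a4.
Closure: {a11, a12, a15, a17, a18, a2, a20, a21, a23, a25, a26, a28, a29, a3, a33, a35, a36, a37, a39, a4, a7, a8} — 22 facts.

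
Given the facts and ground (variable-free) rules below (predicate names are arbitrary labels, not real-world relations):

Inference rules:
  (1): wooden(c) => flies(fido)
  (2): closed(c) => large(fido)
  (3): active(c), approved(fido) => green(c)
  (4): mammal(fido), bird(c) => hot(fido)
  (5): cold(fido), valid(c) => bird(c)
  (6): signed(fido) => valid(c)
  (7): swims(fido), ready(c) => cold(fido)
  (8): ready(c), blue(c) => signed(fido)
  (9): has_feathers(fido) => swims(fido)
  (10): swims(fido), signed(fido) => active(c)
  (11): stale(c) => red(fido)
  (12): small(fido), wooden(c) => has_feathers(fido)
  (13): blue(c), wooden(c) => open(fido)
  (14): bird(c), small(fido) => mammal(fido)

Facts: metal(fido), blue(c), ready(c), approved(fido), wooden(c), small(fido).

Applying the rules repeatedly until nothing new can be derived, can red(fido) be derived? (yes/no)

no

Round 1 — (1), (8), (12), (13), derive flies(fido), signed(fido), has_feathers(fido), open(fido).
Round 2 — (6), (9), derive valid(c), swims(fido).
Round 3 — (7), (10), derive cold(fido), active(c).
Round 4 — (3), (5), derive green(c), bird(c).
Round 5 — (14), derive mammal(fido).
Round 6 — (4), derive hot(fido).
Fixed point reached. red(fido) is concluded only by (11); (11) needs stale(c) (never derived).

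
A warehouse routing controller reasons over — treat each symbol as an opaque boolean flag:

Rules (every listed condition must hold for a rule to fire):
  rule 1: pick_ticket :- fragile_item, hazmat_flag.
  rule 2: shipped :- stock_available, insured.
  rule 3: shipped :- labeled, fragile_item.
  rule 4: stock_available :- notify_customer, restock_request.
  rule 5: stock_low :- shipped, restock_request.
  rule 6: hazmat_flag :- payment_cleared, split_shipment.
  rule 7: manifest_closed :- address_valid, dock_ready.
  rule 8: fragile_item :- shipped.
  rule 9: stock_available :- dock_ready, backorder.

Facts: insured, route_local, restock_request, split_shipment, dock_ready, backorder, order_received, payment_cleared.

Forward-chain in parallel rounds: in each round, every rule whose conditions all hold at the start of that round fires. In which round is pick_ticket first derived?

Round 1 — rule 6, rule 9, derive hazmat_flag, stock_available.
Round 2 — rule 2, derive shipped.
Round 3 — rule 5, rule 8, derive stock_low, fragile_item.
Round 4 — rule 1, derive pick_ticket.
pick_ticket first appears in round 4.

4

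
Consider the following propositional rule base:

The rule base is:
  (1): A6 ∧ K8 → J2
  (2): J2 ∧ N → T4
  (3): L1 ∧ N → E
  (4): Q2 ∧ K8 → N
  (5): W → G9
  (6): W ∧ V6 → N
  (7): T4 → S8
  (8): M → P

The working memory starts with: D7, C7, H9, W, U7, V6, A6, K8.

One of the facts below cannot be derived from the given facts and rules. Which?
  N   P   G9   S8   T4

[1] (1) [A6 ∧ K8 → J2]; (5) [W → G9]; (6) [W ∧ V6 → N]. ⇒ new: J2, G9, N.
[2] (2) [J2 ∧ N → T4]. ⇒ new: T4.
[3] (7) [T4 → S8]. ⇒ new: S8.
Derived: G9 (round 1), N (round 1), T4 (round 2), S8 (round 3). P never appears in any round.

P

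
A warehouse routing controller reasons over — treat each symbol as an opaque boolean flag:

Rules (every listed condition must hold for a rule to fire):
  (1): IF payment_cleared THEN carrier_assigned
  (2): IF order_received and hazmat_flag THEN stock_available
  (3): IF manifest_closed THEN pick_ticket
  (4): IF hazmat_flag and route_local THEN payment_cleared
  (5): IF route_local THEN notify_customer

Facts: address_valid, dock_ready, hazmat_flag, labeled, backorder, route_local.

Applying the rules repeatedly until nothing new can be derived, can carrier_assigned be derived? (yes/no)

yes

Round 1 — (4), (5), derive payment_cleared, notify_customer.
Round 2 — (1), derive carrier_assigned.
carrier_assigned appears in round 2, so it is derivable.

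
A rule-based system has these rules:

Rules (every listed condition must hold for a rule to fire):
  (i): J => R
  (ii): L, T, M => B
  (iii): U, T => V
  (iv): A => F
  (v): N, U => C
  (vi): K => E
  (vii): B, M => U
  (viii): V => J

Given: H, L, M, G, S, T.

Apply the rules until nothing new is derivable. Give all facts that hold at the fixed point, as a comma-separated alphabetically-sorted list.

Round 1 fires (ii), giving B.
Round 2 fires (vii), giving U.
Round 3 fires (iii), giving V.
Round 4 fires (viii), giving J.
Round 5 fires (i), giving R.

B, G, H, J, L, M, R, S, T, U, V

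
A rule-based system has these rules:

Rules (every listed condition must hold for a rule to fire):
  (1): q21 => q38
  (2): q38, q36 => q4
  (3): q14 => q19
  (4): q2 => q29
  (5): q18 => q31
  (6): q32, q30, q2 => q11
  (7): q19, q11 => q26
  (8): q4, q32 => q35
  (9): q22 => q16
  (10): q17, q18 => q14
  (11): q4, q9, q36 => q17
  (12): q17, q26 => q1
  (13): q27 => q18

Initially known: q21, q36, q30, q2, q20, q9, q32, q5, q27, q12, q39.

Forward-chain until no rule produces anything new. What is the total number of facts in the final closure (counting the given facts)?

Round 1: (1) [q21 => q38]; (4) [q2 => q29]; (6) [q32, q30, q2 => q11]; (13) [q27 => q18]. New: q38, q29, q11, q18.
Round 2: (2) [q38, q36 => q4]; (5) [q18 => q31]. New: q4, q31.
Round 3: (8) [q4, q32 => q35]; (11) [q4, q9, q36 => q17]. New: q35, q17.
Round 4: (10) [q17, q18 => q14]. New: q14.
Round 5: (3) [q14 => q19]. New: q19.
Round 6: (7) [q19, q11 => q26]. New: q26.
Round 7: (12) [q17, q26 => q1]. New: q1.
Closure: {q1, q11, q12, q14, q17, q18, q19, q2, q20, q21, q26, q27, q29, q30, q31, q32, q35, q36, q38, q39, q4, q5, q9} — 23 facts.

23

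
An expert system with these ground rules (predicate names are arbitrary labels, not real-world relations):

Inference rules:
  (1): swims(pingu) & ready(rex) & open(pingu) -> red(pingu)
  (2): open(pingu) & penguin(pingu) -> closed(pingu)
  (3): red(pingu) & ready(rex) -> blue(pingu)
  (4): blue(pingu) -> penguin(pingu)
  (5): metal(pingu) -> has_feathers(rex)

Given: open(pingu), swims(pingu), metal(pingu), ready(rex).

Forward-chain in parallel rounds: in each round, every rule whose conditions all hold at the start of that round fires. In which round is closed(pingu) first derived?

4

Round 1: (1) [swims(pingu) & ready(rex) & open(pingu) -> red(pingu)]; (5) [metal(pingu) -> has_feathers(rex)]. New: red(pingu), has_feathers(rex).
Round 2: (3) [red(pingu) & ready(rex) -> blue(pingu)]. New: blue(pingu).
Round 3: (4) [blue(pingu) -> penguin(pingu)]. New: penguin(pingu).
Round 4: (2) [open(pingu) & penguin(pingu) -> closed(pingu)]. New: closed(pingu).
closed(pingu) first appears in round 4.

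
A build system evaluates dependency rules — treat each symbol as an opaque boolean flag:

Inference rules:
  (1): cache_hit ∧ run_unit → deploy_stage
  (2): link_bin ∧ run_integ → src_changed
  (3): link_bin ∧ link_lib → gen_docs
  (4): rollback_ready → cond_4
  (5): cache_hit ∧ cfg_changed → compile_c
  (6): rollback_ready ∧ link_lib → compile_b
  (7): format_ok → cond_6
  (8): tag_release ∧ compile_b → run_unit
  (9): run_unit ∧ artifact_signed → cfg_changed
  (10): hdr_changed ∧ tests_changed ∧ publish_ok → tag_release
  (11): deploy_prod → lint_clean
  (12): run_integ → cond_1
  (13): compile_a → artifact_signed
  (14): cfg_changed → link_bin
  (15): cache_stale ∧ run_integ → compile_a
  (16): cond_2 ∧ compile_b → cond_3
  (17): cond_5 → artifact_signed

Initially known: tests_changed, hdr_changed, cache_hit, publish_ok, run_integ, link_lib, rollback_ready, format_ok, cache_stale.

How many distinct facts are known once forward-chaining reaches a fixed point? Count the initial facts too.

23

[1] (4) [rollback_ready → cond_4]; (6) [rollback_ready ∧ link_lib → compile_b]; (7) [format_ok → cond_6]; (10) [hdr_changed ∧ tests_changed ∧ publish_ok → tag_release]; (12) [run_integ → cond_1]; (15) [cache_stale ∧ run_integ → compile_a]. ⇒ new: cond_4, compile_b, cond_6, tag_release, cond_1, compile_a.
[2] (8) [tag_release ∧ compile_b → run_unit]; (13) [compile_a → artifact_signed]. ⇒ new: run_unit, artifact_signed.
[3] (1) [cache_hit ∧ run_unit → deploy_stage]; (9) [run_unit ∧ artifact_signed → cfg_changed]. ⇒ new: deploy_stage, cfg_changed.
[4] (5) [cache_hit ∧ cfg_changed → compile_c]; (14) [cfg_changed → link_bin]. ⇒ new: compile_c, link_bin.
[5] (2) [link_bin ∧ run_integ → src_changed]; (3) [link_bin ∧ link_lib → gen_docs]. ⇒ new: src_changed, gen_docs.
Closure: {artifact_signed, cache_hit, cache_stale, cfg_changed, compile_a, compile_b, compile_c, cond_1, cond_4, cond_6, deploy_stage, format_ok, gen_docs, hdr_changed, link_bin, link_lib, publish_ok, rollback_ready, run_integ, run_unit, src_changed, tag_release, tests_changed} — 23 facts.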